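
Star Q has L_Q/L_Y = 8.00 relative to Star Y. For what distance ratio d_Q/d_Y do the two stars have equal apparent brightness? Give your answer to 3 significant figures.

2.83

Equal flux requires L_Q/d_Q² = L_Y/d_Y², so d_Q/d_Y = √(L_Q/L_Y)
= √(8.00) = 2.828.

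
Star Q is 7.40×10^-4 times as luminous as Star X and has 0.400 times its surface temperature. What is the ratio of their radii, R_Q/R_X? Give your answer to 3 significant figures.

0.170

L ∝ R²T⁴ gives R ∝ √L / T², so
R_Q/R_X = √(7.40×10^-4) / (0.400)² = 0.02720 / 0.1600 = 0.1700.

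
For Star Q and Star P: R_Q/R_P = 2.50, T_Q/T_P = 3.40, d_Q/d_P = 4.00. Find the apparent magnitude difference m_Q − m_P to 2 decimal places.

-4.29

L_Q/L_P = (2.50)²(3.40)⁴ = 835.2.
F_Q/F_P = (L_Q/L_P)/(d_Q/d_P)² = 835.2/16.00 = 52.20.
m_Q − m_P = −2.5 log₁₀(52.20) = -4.29.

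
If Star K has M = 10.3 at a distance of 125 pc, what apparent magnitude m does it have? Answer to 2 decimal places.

m = M + 5 log₁₀(d/10 pc) = 10.3 + 5 log₁₀(125/10)
  = 10.3 + 5 × 1.097 = 10.3 + 5.48 = 15.78.

15.78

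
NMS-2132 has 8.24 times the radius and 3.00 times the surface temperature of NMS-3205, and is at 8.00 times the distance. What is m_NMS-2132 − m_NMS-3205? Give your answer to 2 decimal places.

L_NMS-2132/L_NMS-3205 = (8.24)²(3.00)⁴ = 5500.
F_NMS-2132/F_NMS-3205 = (L_NMS-2132/L_NMS-3205)/(d_NMS-2132/d_NMS-3205)² = 5500/64.00 = 85.93.
m_NMS-2132 − m_NMS-3205 = −2.5 log₁₀(85.93) = -4.84.

-4.84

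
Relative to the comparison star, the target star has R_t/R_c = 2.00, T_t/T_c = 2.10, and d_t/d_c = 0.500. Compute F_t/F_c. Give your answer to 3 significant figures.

L_t/L_c = (R_t/R_c)²(T_t/T_c)⁴ = (2.00)² × (2.10)⁴ = 77.79.
F_t/F_c = (L_t/L_c)/(d_t/d_c)² = 77.79 / (0.500)² = 311.2.

311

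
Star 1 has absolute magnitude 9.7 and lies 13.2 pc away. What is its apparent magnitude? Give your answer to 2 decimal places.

m = M + 5 log₁₀(d/10 pc) = 9.7 + 5 log₁₀(13.2/10)
  = 9.7 + 5 × 0.121 = 9.7 + 0.60 = 10.30.

10.30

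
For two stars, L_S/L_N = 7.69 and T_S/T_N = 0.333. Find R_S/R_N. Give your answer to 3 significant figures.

25.0

L ∝ R²T⁴ gives R ∝ √L / T², so
R_S/R_N = √(7.69) / (0.333)² = 2.773 / 0.1109 = 25.01.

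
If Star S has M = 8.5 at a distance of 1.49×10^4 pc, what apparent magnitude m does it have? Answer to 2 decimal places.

m = M + 5 log₁₀(d/10 pc) = 8.5 + 5 log₁₀(1.49×10^4/10)
  = 8.5 + 5 × 3.173 = 8.5 + 15.87 = 24.37.

24.37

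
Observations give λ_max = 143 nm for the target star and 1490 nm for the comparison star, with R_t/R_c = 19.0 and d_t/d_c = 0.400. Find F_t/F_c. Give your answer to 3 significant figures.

2.66×10^7

Wien's law: T_t/T_c = λ_c/λ_t = 1490/143 = 10.42.
L_t/L_c = (R_t/R_c)²(T_t/T_c)⁴ = (19.0)²(10.42)⁴ = 4.255×10^6.
F_t/F_c = (L_t/L_c)/(d_t/d_c)² = 4.255×10^6/(0.400)² = 2.659×10^7.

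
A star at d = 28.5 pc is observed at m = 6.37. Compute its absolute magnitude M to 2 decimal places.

4.10

M = m − 5 log₁₀(d/10 pc) = 6.37 − 5 log₁₀(28.5/10)
  = 6.37 − 5 × 0.455 = 6.37 − 2.27 = 4.10.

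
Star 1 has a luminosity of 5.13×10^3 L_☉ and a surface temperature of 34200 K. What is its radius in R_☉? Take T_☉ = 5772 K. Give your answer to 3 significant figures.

2.04 R_☉

R/R_☉ = √(L/L_☉) / (T/T_☉)² = √(5.13×10^3) / (5.925)²
       = 71.62 / 35.11 = 2.040.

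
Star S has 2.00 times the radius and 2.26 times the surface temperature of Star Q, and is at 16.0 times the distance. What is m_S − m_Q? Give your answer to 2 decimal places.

0.97

L_S/L_Q = (2.00)²(2.26)⁴ = 104.4.
F_S/F_Q = (L_S/L_Q)/(d_S/d_Q)² = 104.4/256.0 = 0.4076.
m_S − m_Q = −2.5 log₁₀(0.4076) = 0.97.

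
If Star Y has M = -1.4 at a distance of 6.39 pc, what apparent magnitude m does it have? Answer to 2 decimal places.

m = M + 5 log₁₀(d/10 pc) = -1.4 + 5 log₁₀(6.39/10)
  = -1.4 + 5 × -0.194 = -1.4 + -0.97 = -2.37.

-2.37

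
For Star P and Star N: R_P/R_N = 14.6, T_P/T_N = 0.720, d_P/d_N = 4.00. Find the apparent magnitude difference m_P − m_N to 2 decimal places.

-1.38

L_P/L_N = (14.6)²(0.720)⁴ = 57.28.
F_P/F_N = (L_P/L_N)/(d_P/d_N)² = 57.28/16.00 = 3.580.
m_P − m_N = −2.5 log₁₀(3.580) = -1.38.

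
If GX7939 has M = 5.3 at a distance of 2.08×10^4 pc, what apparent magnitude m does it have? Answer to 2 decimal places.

m = M + 5 log₁₀(d/10 pc) = 5.3 + 5 log₁₀(2.08×10^4/10)
  = 5.3 + 5 × 3.318 = 5.3 + 16.59 = 21.89.

21.89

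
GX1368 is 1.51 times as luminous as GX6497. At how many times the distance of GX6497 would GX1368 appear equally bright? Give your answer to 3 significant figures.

Equal flux requires L_GX1368/d_GX1368² = L_GX6497/d_GX6497², so d_GX1368/d_GX6497 = √(L_GX1368/L_GX6497)
= √(1.51) = 1.229.

1.23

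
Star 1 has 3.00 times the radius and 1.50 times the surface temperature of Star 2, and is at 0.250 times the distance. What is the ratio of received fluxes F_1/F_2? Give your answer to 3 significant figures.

L_1/L_2 = (R_1/R_2)²(T_1/T_2)⁴ = (3.00)² × (1.50)⁴ = 45.56.
F_1/F_2 = (L_1/L_2)/(d_1/d_2)² = 45.56 / (0.250)² = 729.0.

729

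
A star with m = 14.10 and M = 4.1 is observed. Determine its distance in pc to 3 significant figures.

m − M = 5 log₁₀(d/10 pc)
14.10 − (4.1) = 10.00 = 5 log₁₀(d/10)
d = 10 × 10^(10.00/5) = 10 × 10^2.000 = 1000 pc.

1.00×10^3 pc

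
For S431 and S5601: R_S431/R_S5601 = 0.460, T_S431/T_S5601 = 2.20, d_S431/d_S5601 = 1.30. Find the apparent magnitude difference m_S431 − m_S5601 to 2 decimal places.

-1.17

L_S431/L_S5601 = (0.460)²(2.20)⁴ = 4.957.
F_S431/F_S5601 = (L_S431/L_S5601)/(d_S431/d_S5601)² = 4.957/1.690 = 2.933.
m_S431 − m_S5601 = −2.5 log₁₀(2.933) = -1.17.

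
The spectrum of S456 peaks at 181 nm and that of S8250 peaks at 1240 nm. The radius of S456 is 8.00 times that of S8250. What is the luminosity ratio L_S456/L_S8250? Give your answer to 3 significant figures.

1.41×10^5

Wien's law gives T ∝ 1/λ_max, so T_S456/T_S8250 = λ_S8250/λ_S456 = 1240/181 = 6.851.
Then L ∝ R²T⁴ gives L_S456/L_S8250 = (8.00)² × (6.851)⁴ = 64.00 × 2203 = 1.410×10^5.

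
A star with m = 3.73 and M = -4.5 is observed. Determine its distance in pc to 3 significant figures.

m − M = 5 log₁₀(d/10 pc)
3.73 − (-4.5) = 8.23 = 5 log₁₀(d/10)
d = 10 × 10^(8.23/5) = 10 × 10^1.646 = 442.6 pc.

443 pc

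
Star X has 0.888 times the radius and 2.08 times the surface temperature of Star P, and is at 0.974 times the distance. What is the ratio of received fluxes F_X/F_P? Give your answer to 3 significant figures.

15.6

L_X/L_P = (R_X/R_P)²(T_X/T_P)⁴ = (0.888)² × (2.08)⁴ = 14.76.
F_X/F_P = (L_X/L_P)/(d_X/d_P)² = 14.76 / (0.974)² = 15.56.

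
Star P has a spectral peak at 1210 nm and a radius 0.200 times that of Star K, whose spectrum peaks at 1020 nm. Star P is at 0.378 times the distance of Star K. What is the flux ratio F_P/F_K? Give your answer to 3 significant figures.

0.141

Wien's law: T_P/T_K = λ_K/λ_P = 1020/1210 = 0.8430.
L_P/L_K = (R_P/R_K)²(T_P/T_K)⁴ = (0.200)²(0.8430)⁴ = 0.02020.
F_P/F_K = (L_P/L_K)/(d_P/d_K)² = 0.02020/(0.378)² = 0.1414.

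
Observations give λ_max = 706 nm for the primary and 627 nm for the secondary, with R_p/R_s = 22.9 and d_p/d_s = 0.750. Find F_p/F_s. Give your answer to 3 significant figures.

580

Wien's law: T_p/T_s = λ_s/λ_p = 627/706 = 0.8881.
L_p/L_s = (R_p/R_s)²(T_p/T_s)⁴ = (22.9)²(0.8881)⁴ = 326.2.
F_p/F_s = (L_p/L_s)/(d_p/d_s)² = 326.2/(0.750)² = 580.0.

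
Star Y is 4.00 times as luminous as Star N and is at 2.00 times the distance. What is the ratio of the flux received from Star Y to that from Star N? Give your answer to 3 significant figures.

1.00

F = L/(4πd²), so F_Y/F_N = (L_Y/L_N) / (d_Y/d_N)²
= 4.00 / (2.00)² = 4.00 / 4.000 = 1.000.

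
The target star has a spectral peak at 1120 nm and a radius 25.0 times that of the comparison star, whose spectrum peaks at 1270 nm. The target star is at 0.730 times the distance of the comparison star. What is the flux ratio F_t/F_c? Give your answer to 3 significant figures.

1.94×10^3

Wien's law: T_t/T_c = λ_c/λ_t = 1270/1120 = 1.134.
L_t/L_c = (R_t/R_c)²(T_t/T_c)⁴ = (25.0)²(1.134)⁴ = 1033.
F_t/F_c = (L_t/L_c)/(d_t/d_c)² = 1033/(0.730)² = 1939.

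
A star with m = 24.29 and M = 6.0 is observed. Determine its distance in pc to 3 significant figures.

4.55×10^4 pc

m − M = 5 log₁₀(d/10 pc)
24.29 − (6.0) = 18.29 = 5 log₁₀(d/10)
d = 10 × 10^(18.29/5) = 10 × 10^3.658 = 4.550×10^4 pc.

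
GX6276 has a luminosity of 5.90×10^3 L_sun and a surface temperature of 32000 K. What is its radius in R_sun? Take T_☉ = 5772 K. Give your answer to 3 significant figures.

2.50 R_sun

R/R_☉ = √(L/L_☉) / (T/T_☉)² = √(5.90×10^3) / (5.544)²
       = 76.81 / 30.74 = 2.499.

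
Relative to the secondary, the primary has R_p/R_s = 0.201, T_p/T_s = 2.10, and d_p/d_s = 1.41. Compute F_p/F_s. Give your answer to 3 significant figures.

L_p/L_s = (R_p/R_s)²(T_p/T_s)⁴ = (0.201)² × (2.10)⁴ = 0.7857.
F_p/F_s = (L_p/L_s)/(d_p/d_s)² = 0.7857 / (1.41)² = 0.3952.

0.395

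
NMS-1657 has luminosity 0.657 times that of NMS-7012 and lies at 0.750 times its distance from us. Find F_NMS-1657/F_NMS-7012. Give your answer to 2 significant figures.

F = L/(4πd²), so F_NMS-1657/F_NMS-7012 = (L_NMS-1657/L_NMS-7012) / (d_NMS-1657/d_NMS-7012)²
= 0.657 / (0.750)² = 0.657 / 0.5625 = 1.168.

1.2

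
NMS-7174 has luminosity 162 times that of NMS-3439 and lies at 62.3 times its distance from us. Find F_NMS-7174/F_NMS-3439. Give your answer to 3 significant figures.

0.0417

F = L/(4πd²), so F_NMS-7174/F_NMS-3439 = (L_NMS-7174/L_NMS-3439) / (d_NMS-7174/d_NMS-3439)²
= 162 / (62.3)² = 162 / 3881 = 0.04174.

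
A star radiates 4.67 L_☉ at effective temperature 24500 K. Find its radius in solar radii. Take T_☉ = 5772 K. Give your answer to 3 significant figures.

0.120 solar radii

R/R_☉ = √(L/L_☉) / (T/T_☉)² = √(4.67) / (4.245)²
       = 2.161 / 18.02 = 0.1199.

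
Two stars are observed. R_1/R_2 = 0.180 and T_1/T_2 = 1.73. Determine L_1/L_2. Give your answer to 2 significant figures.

0.29

From the Stefan–Boltzmann law, L ∝ R²T⁴, so
L_1/L_2 = (R_1/R_2)² (T_1/T_2)⁴ = (0.180)² × (1.73)⁴ = 0.03240 × 8.957 = 0.2902.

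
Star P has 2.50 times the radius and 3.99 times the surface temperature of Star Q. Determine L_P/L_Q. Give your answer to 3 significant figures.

1.58×10^3

From the Stefan–Boltzmann law, L ∝ R²T⁴, so
L_P/L_Q = (R_P/R_Q)² (T_P/T_Q)⁴ = (2.50)² × (3.99)⁴ = 6.250 × 253.4 = 1584.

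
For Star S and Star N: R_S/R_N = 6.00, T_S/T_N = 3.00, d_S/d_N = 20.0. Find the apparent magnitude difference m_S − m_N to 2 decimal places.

-2.16

L_S/L_N = (6.00)²(3.00)⁴ = 2916.
F_S/F_N = (L_S/L_N)/(d_S/d_N)² = 2916/400.0 = 7.290.
m_S − m_N = −2.5 log₁₀(7.290) = -2.16.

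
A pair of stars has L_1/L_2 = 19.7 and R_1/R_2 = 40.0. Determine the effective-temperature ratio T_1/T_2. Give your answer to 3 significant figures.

L ∝ R²T⁴ gives T ∝ (L/R²)^(1/4), so
T_1/T_2 = (19.7 / 40.0²)^(1/4) = (0.01231)^(1/4) = 0.3331.

0.333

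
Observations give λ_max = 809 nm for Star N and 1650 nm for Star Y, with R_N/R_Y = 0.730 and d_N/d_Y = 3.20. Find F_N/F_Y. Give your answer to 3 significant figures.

Wien's law: T_N/T_Y = λ_Y/λ_N = 1650/809 = 2.040.
L_N/L_Y = (R_N/R_Y)²(T_N/T_Y)⁴ = (0.730)²(2.040)⁴ = 9.221.
F_N/F_Y = (L_N/L_Y)/(d_N/d_Y)² = 9.221/(3.20)² = 0.9005.

0.901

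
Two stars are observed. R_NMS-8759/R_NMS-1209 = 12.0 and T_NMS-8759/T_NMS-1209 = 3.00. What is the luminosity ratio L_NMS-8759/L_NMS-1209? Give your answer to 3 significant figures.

1.17×10^4

From the Stefan–Boltzmann law, L ∝ R²T⁴, so
L_NMS-8759/L_NMS-1209 = (R_NMS-8759/R_NMS-1209)² (T_NMS-8759/T_NMS-1209)⁴ = (12.0)² × (3.00)⁴ = 144.0 × 81.00 = 1.166×10^4.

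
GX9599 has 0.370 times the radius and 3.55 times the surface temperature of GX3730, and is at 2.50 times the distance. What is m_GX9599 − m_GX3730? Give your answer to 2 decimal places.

L_GX9599/L_GX3730 = (0.370)²(3.55)⁴ = 21.74.
F_GX9599/F_GX3730 = (L_GX9599/L_GX3730)/(d_GX9599/d_GX3730)² = 21.74/6.250 = 3.479.
m_GX9599 − m_GX3730 = −2.5 log₁₀(3.479) = -1.35.

-1.35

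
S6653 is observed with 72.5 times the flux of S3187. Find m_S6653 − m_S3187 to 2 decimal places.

m_S6653 − m_S3187 = −2.5 log₁₀(F_S6653/F_S3187) = −2.5 log₁₀(72.5) = −2.5 × (1.860) = -4.651.

-4.65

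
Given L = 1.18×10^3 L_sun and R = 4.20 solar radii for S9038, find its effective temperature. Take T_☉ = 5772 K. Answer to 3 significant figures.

1.65×10^4 K

T/T_☉ = (L/L_☉)^(1/4) / (R/R_☉)^(1/2)
T = 5772 × (1.18×10^3)^(1/4) / √(4.20) = 5772 × 5.861 / 2.049 = 1.651×10^4 K.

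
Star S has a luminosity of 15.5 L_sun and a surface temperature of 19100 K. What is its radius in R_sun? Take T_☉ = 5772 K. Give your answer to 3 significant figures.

0.360 R_sun

R/R_☉ = √(L/L_☉) / (T/T_☉)² = √(15.5) / (3.309)²
       = 3.937 / 10.95 = 0.3595.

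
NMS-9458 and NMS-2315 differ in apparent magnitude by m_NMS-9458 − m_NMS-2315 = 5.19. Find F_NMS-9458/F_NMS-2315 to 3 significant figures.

0.00839

F_NMS-9458/F_NMS-2315 = 10^(−(m_NMS-9458 − m_NMS-2315)/2.5) = 10^(-5.19/2.5) = 10^-2.076 = 0.008395.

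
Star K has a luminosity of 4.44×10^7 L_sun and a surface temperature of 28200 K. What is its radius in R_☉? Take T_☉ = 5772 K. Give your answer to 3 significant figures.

R/R_☉ = √(L/L_☉) / (T/T_☉)² = √(4.44×10^7) / (4.886)²
       = 6663 / 23.87 = 279.2.

279 R_☉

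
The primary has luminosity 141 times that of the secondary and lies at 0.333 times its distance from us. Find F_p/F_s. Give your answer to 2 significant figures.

F = L/(4πd²), so F_p/F_s = (L_p/L_s) / (d_p/d_s)²
= 141 / (0.333)² = 141 / 0.1109 = 1272.

1.3×10^3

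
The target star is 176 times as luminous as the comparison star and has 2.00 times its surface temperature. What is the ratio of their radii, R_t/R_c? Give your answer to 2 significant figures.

L ∝ R²T⁴ gives R ∝ √L / T², so
R_t/R_c = √(176) / (2.00)² = 13.27 / 4.000 = 3.317.

3.3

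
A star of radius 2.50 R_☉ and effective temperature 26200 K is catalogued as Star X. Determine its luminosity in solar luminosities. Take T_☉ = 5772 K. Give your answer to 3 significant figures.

2.65×10^3 solar luminosities

L/L_☉ = (R/R_☉)² (T/T_☉)⁴ = (2.50)² × (26200/5772)⁴
       = 6.250 × (4.539)⁴ = 6.250 × 424.5 = 2653.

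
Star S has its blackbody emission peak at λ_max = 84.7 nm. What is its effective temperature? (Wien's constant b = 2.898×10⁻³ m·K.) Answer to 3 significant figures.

T = b/λ_max = 2.898×10⁻³ / (84.7×10⁻⁹) = 3.421×10^4 K.

3.42×10^4 K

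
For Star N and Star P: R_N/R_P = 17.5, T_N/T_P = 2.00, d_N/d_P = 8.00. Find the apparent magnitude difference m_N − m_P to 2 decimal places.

L_N/L_P = (17.5)²(2.00)⁴ = 4900.
F_N/F_P = (L_N/L_P)/(d_N/d_P)² = 4900/64.00 = 76.56.
m_N − m_P = −2.5 log₁₀(76.56) = -4.71.

-4.71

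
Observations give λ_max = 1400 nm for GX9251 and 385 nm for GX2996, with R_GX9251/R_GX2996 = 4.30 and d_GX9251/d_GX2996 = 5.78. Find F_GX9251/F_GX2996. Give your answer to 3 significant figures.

Wien's law: T_GX9251/T_GX2996 = λ_GX2996/λ_GX9251 = 385/1400 = 0.2750.
L_GX9251/L_GX2996 = (R_GX9251/R_GX2996)²(T_GX9251/T_GX2996)⁴ = (4.30)²(0.2750)⁴ = 0.1057.
F_GX9251/F_GX2996 = (L_GX9251/L_GX2996)/(d_GX9251/d_GX2996)² = 0.1057/(5.78)² = 0.003165.

0.00317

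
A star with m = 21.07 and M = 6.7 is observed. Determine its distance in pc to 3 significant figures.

7.48×10^3 pc

m − M = 5 log₁₀(d/10 pc)
21.07 − (6.7) = 14.37 = 5 log₁₀(d/10)
d = 10 × 10^(14.37/5) = 10 × 10^2.874 = 7482 pc.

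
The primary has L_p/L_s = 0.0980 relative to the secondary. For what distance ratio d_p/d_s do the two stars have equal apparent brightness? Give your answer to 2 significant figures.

Equal flux requires L_p/d_p² = L_s/d_s², so d_p/d_s = √(L_p/L_s)
= √(0.0980) = 0.3130.

0.31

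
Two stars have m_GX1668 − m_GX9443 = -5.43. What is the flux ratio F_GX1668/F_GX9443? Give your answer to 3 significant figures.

149

F_GX1668/F_GX9443 = 10^(−(m_GX1668 − m_GX9443)/2.5) = 10^(5.43/2.5) = 10^2.172 = 148.6.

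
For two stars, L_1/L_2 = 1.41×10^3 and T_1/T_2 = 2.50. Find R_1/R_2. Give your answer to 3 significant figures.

6.01

L ∝ R²T⁴ gives R ∝ √L / T², so
R_1/R_2 = √(1.41×10^3) / (2.50)² = 37.55 / 6.250 = 6.008.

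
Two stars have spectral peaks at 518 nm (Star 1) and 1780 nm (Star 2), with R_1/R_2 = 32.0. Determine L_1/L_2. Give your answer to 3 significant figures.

Wien's law gives T ∝ 1/λ_max, so T_1/T_2 = λ_2/λ_1 = 1780/518 = 3.436.
Then L ∝ R²T⁴ gives L_1/L_2 = (32.0)² × (3.436)⁴ = 1024 × 139.4 = 1.428×10^5.

1.43×10^5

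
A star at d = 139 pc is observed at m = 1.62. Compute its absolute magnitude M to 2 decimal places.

-4.10

M = m − 5 log₁₀(d/10 pc) = 1.62 − 5 log₁₀(139/10)
  = 1.62 − 5 × 1.143 = 1.62 − 5.72 = -4.10.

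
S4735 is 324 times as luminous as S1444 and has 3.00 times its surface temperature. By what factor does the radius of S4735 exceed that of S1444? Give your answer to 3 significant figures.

2.00

L ∝ R²T⁴ gives R ∝ √L / T², so
R_S4735/R_S1444 = √(324) / (3.00)² = 18.00 / 9.000 = 2.000.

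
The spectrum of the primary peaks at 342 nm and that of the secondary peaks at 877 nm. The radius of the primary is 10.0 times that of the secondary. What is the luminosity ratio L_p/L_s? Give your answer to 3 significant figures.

4.32×10^3

Wien's law gives T ∝ 1/λ_max, so T_p/T_s = λ_s/λ_p = 877/342 = 2.564.
Then L ∝ R²T⁴ gives L_p/L_s = (10.0)² × (2.564)⁴ = 100.0 × 43.24 = 4324.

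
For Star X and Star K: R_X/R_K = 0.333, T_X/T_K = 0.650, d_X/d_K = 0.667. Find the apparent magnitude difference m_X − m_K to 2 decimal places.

L_X/L_K = (0.333)²(0.650)⁴ = 0.01979.
F_X/F_K = (L_X/L_K)/(d_X/d_K)² = 0.01979/0.4449 = 0.04449.
m_X − m_K = −2.5 log₁₀(0.04449) = 3.38.

3.38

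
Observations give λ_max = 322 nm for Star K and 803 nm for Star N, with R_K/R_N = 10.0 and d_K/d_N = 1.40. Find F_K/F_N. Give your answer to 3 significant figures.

Wien's law: T_K/T_N = λ_N/λ_K = 803/322 = 2.494.
L_K/L_N = (R_K/R_N)²(T_K/T_N)⁴ = (10.0)²(2.494)⁴ = 3868.
F_K/F_N = (L_K/L_N)/(d_K/d_N)² = 3868/(1.40)² = 1973.

1.97×10^3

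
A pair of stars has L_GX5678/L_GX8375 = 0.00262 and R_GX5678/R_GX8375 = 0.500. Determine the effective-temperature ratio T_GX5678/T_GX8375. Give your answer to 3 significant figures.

0.320

L ∝ R²T⁴ gives T ∝ (L/R²)^(1/4), so
T_GX5678/T_GX8375 = (0.00262 / 0.500²)^(1/4) = (0.01048)^(1/4) = 0.3200.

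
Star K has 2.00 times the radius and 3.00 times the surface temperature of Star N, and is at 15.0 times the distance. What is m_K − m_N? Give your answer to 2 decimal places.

-0.40

L_K/L_N = (2.00)²(3.00)⁴ = 324.0.
F_K/F_N = (L_K/L_N)/(d_K/d_N)² = 324.0/225.0 = 1.440.
m_K − m_N = −2.5 log₁₀(1.440) = -0.40.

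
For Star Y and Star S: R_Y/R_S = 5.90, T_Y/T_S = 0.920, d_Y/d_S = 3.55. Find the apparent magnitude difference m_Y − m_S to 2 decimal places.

-0.74

L_Y/L_S = (5.90)²(0.920)⁴ = 24.94.
F_Y/F_S = (L_Y/L_S)/(d_Y/d_S)² = 24.94/12.60 = 1.979.
m_Y − m_S = −2.5 log₁₀(1.979) = -0.74.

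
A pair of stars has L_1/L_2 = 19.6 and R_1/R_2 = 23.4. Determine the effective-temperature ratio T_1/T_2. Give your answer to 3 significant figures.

0.435

L ∝ R²T⁴ gives T ∝ (L/R²)^(1/4), so
T_1/T_2 = (19.6 / 23.4²)^(1/4) = (0.03580)^(1/4) = 0.4350.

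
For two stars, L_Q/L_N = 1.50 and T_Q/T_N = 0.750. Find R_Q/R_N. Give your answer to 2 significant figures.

2.2

L ∝ R²T⁴ gives R ∝ √L / T², so
R_Q/R_N = √(1.50) / (0.750)² = 1.225 / 0.5625 = 2.177.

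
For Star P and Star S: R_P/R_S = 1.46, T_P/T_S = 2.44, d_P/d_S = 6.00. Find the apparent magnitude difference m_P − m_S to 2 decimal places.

-0.80

L_P/L_S = (1.46)²(2.44)⁴ = 75.56.
F_P/F_S = (L_P/L_S)/(d_P/d_S)² = 75.56/36.00 = 2.099.
m_P − m_S = −2.5 log₁₀(2.099) = -0.80.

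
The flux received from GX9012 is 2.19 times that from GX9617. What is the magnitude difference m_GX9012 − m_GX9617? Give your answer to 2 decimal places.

m_GX9012 − m_GX9617 = −2.5 log₁₀(F_GX9012/F_GX9617) = −2.5 log₁₀(2.19) = −2.5 × (0.340) = -0.851.

-0.85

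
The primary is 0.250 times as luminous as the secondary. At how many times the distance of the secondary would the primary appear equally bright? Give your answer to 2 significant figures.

Equal flux requires L_p/d_p² = L_s/d_s², so d_p/d_s = √(L_p/L_s)
= √(0.250) = 0.5000.

0.50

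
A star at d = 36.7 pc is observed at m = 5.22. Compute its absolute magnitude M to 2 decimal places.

M = m − 5 log₁₀(d/10 pc) = 5.22 − 5 log₁₀(36.7/10)
  = 5.22 − 5 × 0.565 = 5.22 − 2.82 = 2.40.

2.40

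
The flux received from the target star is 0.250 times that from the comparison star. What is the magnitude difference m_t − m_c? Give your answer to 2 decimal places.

m_t − m_c = −2.5 log₁₀(F_t/F_c) = −2.5 log₁₀(0.250) = −2.5 × (-0.602) = 1.505.

1.51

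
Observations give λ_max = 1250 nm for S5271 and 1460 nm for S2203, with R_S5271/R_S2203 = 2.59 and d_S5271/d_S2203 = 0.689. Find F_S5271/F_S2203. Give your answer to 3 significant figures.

Wien's law: T_S5271/T_S2203 = λ_S2203/λ_S5271 = 1460/1250 = 1.168.
L_S5271/L_S2203 = (R_S5271/R_S2203)²(T_S5271/T_S2203)⁴ = (2.59)²(1.168)⁴ = 12.48.
F_S5271/F_S2203 = (L_S5271/L_S2203)/(d_S5271/d_S2203)² = 12.48/(0.689)² = 26.30.

26.3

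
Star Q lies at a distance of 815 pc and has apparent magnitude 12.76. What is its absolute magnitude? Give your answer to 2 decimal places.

3.20

M = m − 5 log₁₀(d/10 pc) = 12.76 − 5 log₁₀(815/10)
  = 12.76 − 5 × 1.911 = 12.76 − 9.56 = 3.20.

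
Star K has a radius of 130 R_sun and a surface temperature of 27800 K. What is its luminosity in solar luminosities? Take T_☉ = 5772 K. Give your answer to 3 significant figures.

L/L_☉ = (R/R_☉)² (T/T_☉)⁴ = (130)² × (27800/5772)⁴
       = 1.690×10^4 × (4.816)⁴ = 1.690×10^4 × 538.1 = 9.094×10^6.

9.09×10^6 solar luminosities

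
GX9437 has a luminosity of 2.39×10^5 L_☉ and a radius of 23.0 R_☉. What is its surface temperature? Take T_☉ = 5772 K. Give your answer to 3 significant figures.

T/T_☉ = (L/L_☉)^(1/4) / (R/R_☉)^(1/2)
T = 5772 × (2.39×10^5)^(1/4) / √(23.0) = 5772 × 22.11 / 4.796 = 2.661×10^4 K.

2.66×10^4 K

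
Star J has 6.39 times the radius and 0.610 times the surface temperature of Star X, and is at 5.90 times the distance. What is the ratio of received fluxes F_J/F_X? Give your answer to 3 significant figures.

0.162

L_J/L_X = (R_J/R_X)²(T_J/T_X)⁴ = (6.39)² × (0.610)⁴ = 5.654.
F_J/F_X = (L_J/L_X)/(d_J/d_X)² = 5.654 / (5.90)² = 0.1624.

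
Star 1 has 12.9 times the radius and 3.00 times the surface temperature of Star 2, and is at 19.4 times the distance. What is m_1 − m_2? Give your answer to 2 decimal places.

L_1/L_2 = (12.9)²(3.00)⁴ = 1.348×10^4.
F_1/F_2 = (L_1/L_2)/(d_1/d_2)² = 1.348×10^4/376.4 = 35.81.
m_1 − m_2 = −2.5 log₁₀(35.81) = -3.89.

-3.89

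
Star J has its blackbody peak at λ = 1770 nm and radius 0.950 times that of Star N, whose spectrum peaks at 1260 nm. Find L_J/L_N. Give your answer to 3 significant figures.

0.232

Wien's law gives T ∝ 1/λ_max, so T_J/T_N = λ_N/λ_J = 1260/1770 = 0.7119.
Then L ∝ R²T⁴ gives L_J/L_N = (0.950)² × (0.7119)⁴ = 0.9025 × 0.2568 = 0.2318.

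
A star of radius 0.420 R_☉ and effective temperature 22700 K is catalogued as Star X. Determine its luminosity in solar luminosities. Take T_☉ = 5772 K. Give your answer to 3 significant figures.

L/L_☉ = (R/R_☉)² (T/T_☉)⁴ = (0.420)² × (22700/5772)⁴
       = 0.1764 × (3.933)⁴ = 0.1764 × 239.2 = 42.20.

42.2 solar luminosities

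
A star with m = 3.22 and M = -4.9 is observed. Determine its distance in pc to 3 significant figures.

421 pc

m − M = 5 log₁₀(d/10 pc)
3.22 − (-4.9) = 8.12 = 5 log₁₀(d/10)
d = 10 × 10^(8.12/5) = 10 × 10^1.624 = 420.7 pc.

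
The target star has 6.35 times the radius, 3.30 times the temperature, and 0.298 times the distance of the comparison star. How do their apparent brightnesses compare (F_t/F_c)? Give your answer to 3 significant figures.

L_t/L_c = (R_t/R_c)²(T_t/T_c)⁴ = (6.35)² × (3.30)⁴ = 4782.
F_t/F_c = (L_t/L_c)/(d_t/d_c)² = 4782 / (0.298)² = 5.385×10^4.

5.38×10^4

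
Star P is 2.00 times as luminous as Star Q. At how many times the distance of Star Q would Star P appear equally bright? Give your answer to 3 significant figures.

1.41

Equal flux requires L_P/d_P² = L_Q/d_Q², so d_P/d_Q = √(L_P/L_Q)
= √(2.00) = 1.414.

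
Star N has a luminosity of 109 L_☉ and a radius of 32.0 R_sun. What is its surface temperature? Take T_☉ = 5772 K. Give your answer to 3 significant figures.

T/T_☉ = (L/L_☉)^(1/4) / (R/R_☉)^(1/2)
T = 5772 × (109)^(1/4) / √(32.0) = 5772 × 3.231 / 5.657 = 3297 K.

3.30×10^3 K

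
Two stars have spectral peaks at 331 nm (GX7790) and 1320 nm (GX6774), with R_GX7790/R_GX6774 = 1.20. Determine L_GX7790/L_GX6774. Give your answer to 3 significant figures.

Wien's law gives T ∝ 1/λ_max, so T_GX7790/T_GX6774 = λ_GX6774/λ_GX7790 = 1320/331 = 3.988.
Then L ∝ R²T⁴ gives L_GX7790/L_GX6774 = (1.20)² × (3.988)⁴ = 1.440 × 252.9 = 364.2.

364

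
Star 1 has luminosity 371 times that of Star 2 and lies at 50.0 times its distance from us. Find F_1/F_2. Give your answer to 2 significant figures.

0.15

F = L/(4πd²), so F_1/F_2 = (L_1/L_2) / (d_1/d_2)²
= 371 / (50.0)² = 371 / 2500 = 0.1484.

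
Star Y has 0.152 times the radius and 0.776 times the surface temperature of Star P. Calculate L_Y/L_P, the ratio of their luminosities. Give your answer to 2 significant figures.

0.0084

From the Stefan–Boltzmann law, L ∝ R²T⁴, so
L_Y/L_P = (R_Y/R_P)² (T_Y/T_P)⁴ = (0.152)² × (0.776)⁴ = 0.02310 × 0.3626 = 0.008378.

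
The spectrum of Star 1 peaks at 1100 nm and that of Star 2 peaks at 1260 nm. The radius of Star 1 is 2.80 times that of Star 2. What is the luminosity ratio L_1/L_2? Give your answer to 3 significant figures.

Wien's law gives T ∝ 1/λ_max, so T_1/T_2 = λ_2/λ_1 = 1260/1100 = 1.145.
Then L ∝ R²T⁴ gives L_1/L_2 = (2.80)² × (1.145)⁴ = 7.840 × 1.722 = 13.50.

13.5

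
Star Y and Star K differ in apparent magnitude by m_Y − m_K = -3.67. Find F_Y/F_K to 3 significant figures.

F_Y/F_K = 10^(−(m_Y − m_K)/2.5) = 10^(3.67/2.5) = 10^1.468 = 29.38.

29.4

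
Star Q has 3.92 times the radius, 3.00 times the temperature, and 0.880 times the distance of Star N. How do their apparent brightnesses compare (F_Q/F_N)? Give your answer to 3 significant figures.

L_Q/L_N = (R_Q/R_N)²(T_Q/T_N)⁴ = (3.92)² × (3.00)⁴ = 1245.
F_Q/F_N = (L_Q/L_N)/(d_Q/d_N)² = 1245 / (0.880)² = 1607.

1.61×10^3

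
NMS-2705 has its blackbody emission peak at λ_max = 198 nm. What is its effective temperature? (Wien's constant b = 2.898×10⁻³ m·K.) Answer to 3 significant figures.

T = b/λ_max = 2.898×10⁻³ / (198×10⁻⁹) = 1.464×10^4 K.

1.46×10^4 K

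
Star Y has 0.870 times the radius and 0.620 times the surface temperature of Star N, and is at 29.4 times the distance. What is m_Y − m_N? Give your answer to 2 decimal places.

9.72

L_Y/L_N = (0.870)²(0.620)⁴ = 0.1118.
F_Y/F_N = (L_Y/L_N)/(d_Y/d_N)² = 0.1118/864.4 = 1.294×10^-4.
m_Y − m_N = −2.5 log₁₀(1.294×10^-4) = 9.72.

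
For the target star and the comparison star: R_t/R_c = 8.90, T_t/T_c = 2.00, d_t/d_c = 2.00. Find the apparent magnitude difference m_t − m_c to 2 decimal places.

L_t/L_c = (8.90)²(2.00)⁴ = 1267.
F_t/F_c = (L_t/L_c)/(d_t/d_c)² = 1267/4.000 = 316.8.
m_t − m_c = −2.5 log₁₀(316.8) = -6.25.

-6.25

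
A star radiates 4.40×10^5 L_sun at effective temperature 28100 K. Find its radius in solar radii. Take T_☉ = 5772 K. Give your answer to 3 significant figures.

28.0 solar radii

R/R_☉ = √(L/L_☉) / (T/T_☉)² = √(4.40×10^5) / (4.868)²
       = 663.3 / 23.70 = 27.99.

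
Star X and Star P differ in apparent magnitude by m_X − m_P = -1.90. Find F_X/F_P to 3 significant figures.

F_X/F_P = 10^(−(m_X − m_P)/2.5) = 10^(1.90/2.5) = 10^0.760 = 5.754.

5.75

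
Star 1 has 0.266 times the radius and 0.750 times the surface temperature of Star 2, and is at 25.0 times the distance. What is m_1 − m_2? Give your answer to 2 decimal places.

L_1/L_2 = (0.266)²(0.750)⁴ = 0.02239.
F_1/F_2 = (L_1/L_2)/(d_1/d_2)² = 0.02239/625.0 = 3.582×10^-5.
m_1 − m_2 = −2.5 log₁₀(3.582×10^-5) = 11.11.

11.11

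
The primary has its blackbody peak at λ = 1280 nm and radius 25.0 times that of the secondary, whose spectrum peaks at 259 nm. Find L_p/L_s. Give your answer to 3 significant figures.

Wien's law gives T ∝ 1/λ_max, so T_p/T_s = λ_s/λ_p = 259/1280 = 0.2023.
Then L ∝ R²T⁴ gives L_p/L_s = (25.0)² × (0.2023)⁴ = 625.0 × 0.001676 = 1.048.

1.05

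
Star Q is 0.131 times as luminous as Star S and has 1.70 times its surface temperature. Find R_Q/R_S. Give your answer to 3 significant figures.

0.125

L ∝ R²T⁴ gives R ∝ √L / T², so
R_Q/R_S = √(0.131) / (1.70)² = 0.3619 / 2.890 = 0.1252.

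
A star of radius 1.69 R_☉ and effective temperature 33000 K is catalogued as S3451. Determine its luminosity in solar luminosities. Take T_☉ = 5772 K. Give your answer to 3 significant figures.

L/L_☉ = (R/R_☉)² (T/T_☉)⁴ = (1.69)² × (33000/5772)⁴
       = 2.856 × (5.717)⁴ = 2.856 × 1068 = 3052.

3.05×10^3 solar luminosities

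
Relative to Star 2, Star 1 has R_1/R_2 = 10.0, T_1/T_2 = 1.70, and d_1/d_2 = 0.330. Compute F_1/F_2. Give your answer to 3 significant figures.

7.67×10^3

L_1/L_2 = (R_1/R_2)²(T_1/T_2)⁴ = (10.0)² × (1.70)⁴ = 835.2.
F_1/F_2 = (L_1/L_2)/(d_1/d_2)² = 835.2 / (0.330)² = 7670.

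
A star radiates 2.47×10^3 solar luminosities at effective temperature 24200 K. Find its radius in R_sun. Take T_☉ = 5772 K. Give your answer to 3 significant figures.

R/R_☉ = √(L/L_☉) / (T/T_☉)² = √(2.47×10^3) / (4.193)²
       = 49.70 / 17.58 = 2.827.

2.83 R_sun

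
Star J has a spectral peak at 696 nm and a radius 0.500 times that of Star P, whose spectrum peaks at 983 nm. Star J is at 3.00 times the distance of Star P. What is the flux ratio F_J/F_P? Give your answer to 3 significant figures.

0.111

Wien's law: T_J/T_P = λ_P/λ_J = 983/696 = 1.412.
L_J/L_P = (R_J/R_P)²(T_J/T_P)⁴ = (0.500)²(1.412)⁴ = 0.9948.
F_J/F_P = (L_J/L_P)/(d_J/d_P)² = 0.9948/(3.00)² = 0.1105.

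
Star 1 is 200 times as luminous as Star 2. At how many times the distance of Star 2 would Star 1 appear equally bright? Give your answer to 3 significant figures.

Equal flux requires L_1/d_1² = L_2/d_2², so d_1/d_2 = √(L_1/L_2)
= √(200) = 14.14.

14.1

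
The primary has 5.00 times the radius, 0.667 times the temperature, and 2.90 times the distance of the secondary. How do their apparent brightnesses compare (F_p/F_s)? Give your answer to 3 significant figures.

L_p/L_s = (R_p/R_s)²(T_p/T_s)⁴ = (5.00)² × (0.667)⁴ = 4.948.
F_p/F_s = (L_p/L_s)/(d_p/d_s)² = 4.948 / (2.90)² = 0.5884.

0.588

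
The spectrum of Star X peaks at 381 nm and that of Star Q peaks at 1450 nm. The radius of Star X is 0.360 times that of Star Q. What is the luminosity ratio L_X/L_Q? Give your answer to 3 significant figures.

27.2

Wien's law gives T ∝ 1/λ_max, so T_X/T_Q = λ_Q/λ_X = 1450/381 = 3.806.
Then L ∝ R²T⁴ gives L_X/L_Q = (0.360)² × (3.806)⁴ = 0.1296 × 209.8 = 27.19.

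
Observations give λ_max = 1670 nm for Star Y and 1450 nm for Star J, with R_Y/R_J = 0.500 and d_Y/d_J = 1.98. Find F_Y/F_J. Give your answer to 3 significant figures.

Wien's law: T_Y/T_J = λ_J/λ_Y = 1450/1670 = 0.8683.
L_Y/L_J = (R_Y/R_J)²(T_Y/T_J)⁴ = (0.500)²(0.8683)⁴ = 0.1421.
F_Y/F_J = (L_Y/L_J)/(d_Y/d_J)² = 0.1421/(1.98)² = 0.03624.

0.0362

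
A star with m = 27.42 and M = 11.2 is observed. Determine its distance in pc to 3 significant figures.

1.75×10^4 pc

m − M = 5 log₁₀(d/10 pc)
27.42 − (11.2) = 16.22 = 5 log₁₀(d/10)
d = 10 × 10^(16.22/5) = 10 × 10^3.244 = 1.754×10^4 pc.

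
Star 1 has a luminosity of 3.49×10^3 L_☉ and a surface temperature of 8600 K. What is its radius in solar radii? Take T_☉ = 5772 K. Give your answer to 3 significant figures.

26.6 solar radii

R/R_☉ = √(L/L_☉) / (T/T_☉)² = √(3.49×10^3) / (1.490)²
       = 59.08 / 2.220 = 26.61.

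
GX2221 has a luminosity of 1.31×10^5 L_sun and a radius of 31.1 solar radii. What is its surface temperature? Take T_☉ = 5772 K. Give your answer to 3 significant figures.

1.97×10^4 K

T/T_☉ = (L/L_☉)^(1/4) / (R/R_☉)^(1/2)
T = 5772 × (1.31×10^5)^(1/4) / √(31.1) = 5772 × 19.02 / 5.577 = 1.969×10^4 K.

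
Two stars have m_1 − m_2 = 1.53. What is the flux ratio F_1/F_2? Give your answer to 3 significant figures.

F_1/F_2 = 10^(−(m_1 − m_2)/2.5) = 10^(-1.53/2.5) = 10^-0.612 = 0.2443.

0.244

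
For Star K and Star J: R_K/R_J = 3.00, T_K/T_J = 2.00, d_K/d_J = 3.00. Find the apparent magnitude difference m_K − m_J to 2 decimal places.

-3.01

L_K/L_J = (3.00)²(2.00)⁴ = 144.0.
F_K/F_J = (L_K/L_J)/(d_K/d_J)² = 144.0/9.000 = 16.00.
m_K − m_J = −2.5 log₁₀(16.00) = -3.01.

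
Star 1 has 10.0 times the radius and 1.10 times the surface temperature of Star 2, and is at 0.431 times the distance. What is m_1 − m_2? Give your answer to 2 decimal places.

-7.24

L_1/L_2 = (10.0)²(1.10)⁴ = 146.4.
F_1/F_2 = (L_1/L_2)/(d_1/d_2)² = 146.4/0.1858 = 788.2.
m_1 − m_2 = −2.5 log₁₀(788.2) = -7.24.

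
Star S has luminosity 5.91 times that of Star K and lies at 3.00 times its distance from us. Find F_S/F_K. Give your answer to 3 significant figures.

F = L/(4πd²), so F_S/F_K = (L_S/L_K) / (d_S/d_K)²
= 5.91 / (3.00)² = 5.91 / 9.000 = 0.6567.

0.657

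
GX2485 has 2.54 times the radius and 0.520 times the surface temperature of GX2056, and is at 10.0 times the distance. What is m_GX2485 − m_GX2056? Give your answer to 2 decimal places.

L_GX2485/L_GX2056 = (2.54)²(0.520)⁴ = 0.4717.
F_GX2485/F_GX2056 = (L_GX2485/L_GX2056)/(d_GX2485/d_GX2056)² = 0.4717/100.0 = 0.004717.
m_GX2485 − m_GX2056 = −2.5 log₁₀(0.004717) = 5.82.

5.82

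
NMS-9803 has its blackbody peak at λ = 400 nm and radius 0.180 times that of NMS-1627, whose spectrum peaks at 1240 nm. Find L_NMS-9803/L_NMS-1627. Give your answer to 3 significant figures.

Wien's law gives T ∝ 1/λ_max, so T_NMS-9803/T_NMS-1627 = λ_NMS-1627/λ_NMS-9803 = 1240/400 = 3.100.
Then L ∝ R²T⁴ gives L_NMS-9803/L_NMS-1627 = (0.180)² × (3.100)⁴ = 0.03240 × 92.35 = 2.992.

2.99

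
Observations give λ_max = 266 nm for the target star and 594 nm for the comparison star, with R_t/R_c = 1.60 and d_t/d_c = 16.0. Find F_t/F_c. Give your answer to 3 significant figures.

0.249

Wien's law: T_t/T_c = λ_c/λ_t = 594/266 = 2.233.
L_t/L_c = (R_t/R_c)²(T_t/T_c)⁴ = (1.60)²(2.233)⁴ = 63.66.
F_t/F_c = (L_t/L_c)/(d_t/d_c)² = 63.66/(16.0)² = 0.2487.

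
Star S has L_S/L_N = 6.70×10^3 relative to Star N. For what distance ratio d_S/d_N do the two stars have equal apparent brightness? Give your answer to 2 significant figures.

Equal flux requires L_S/d_S² = L_N/d_N², so d_S/d_N = √(L_S/L_N)
= √(6.70×10^3) = 81.85.

82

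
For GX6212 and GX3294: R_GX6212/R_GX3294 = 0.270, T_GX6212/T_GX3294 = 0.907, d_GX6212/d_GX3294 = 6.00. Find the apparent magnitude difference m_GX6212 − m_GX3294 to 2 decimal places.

L_GX6212/L_GX3294 = (0.270)²(0.907)⁴ = 0.04934.
F_GX6212/F_GX3294 = (L_GX6212/L_GX3294)/(d_GX6212/d_GX3294)² = 0.04934/36.00 = 0.001370.
m_GX6212 − m_GX3294 = −2.5 log₁₀(0.001370) = 7.16.

7.16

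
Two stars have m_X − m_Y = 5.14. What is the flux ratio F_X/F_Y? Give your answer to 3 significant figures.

0.00879

F_X/F_Y = 10^(−(m_X − m_Y)/2.5) = 10^(-5.14/2.5) = 10^-2.056 = 0.008790.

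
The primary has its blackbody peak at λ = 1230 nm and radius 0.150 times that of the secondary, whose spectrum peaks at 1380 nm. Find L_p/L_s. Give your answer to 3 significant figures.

0.0357

Wien's law gives T ∝ 1/λ_max, so T_p/T_s = λ_s/λ_p = 1380/1230 = 1.122.
Then L ∝ R²T⁴ gives L_p/L_s = (0.150)² × (1.122)⁴ = 0.02250 × 1.585 = 0.03565.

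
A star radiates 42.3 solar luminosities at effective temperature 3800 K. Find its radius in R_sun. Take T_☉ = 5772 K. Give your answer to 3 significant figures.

15.0 R_sun

R/R_☉ = √(L/L_☉) / (T/T_☉)² = √(42.3) / (0.6584)²
       = 6.504 / 0.4334 = 15.01.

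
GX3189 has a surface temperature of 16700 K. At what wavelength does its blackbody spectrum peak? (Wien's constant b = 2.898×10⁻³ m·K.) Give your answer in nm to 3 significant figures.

174 nm

λ_max = b/T = 2.898×10⁻³ / 16700 = 1.74×10^-7 m = 173.5 nm.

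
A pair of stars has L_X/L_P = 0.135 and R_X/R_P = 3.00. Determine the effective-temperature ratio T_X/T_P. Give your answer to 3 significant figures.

L ∝ R²T⁴ gives T ∝ (L/R²)^(1/4), so
T_X/T_P = (0.135 / 3.00²)^(1/4) = (0.01500)^(1/4) = 0.3500.

0.350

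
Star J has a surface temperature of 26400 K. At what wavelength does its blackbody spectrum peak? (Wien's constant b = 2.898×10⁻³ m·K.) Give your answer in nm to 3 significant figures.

110 nm

λ_max = b/T = 2.898×10⁻³ / 26400 = 1.10×10^-7 m = 109.8 nm.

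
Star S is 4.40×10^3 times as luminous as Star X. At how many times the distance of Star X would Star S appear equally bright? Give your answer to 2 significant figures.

Equal flux requires L_S/d_S² = L_X/d_X², so d_S/d_X = √(L_S/L_X)
= √(4.40×10^3) = 66.33.

66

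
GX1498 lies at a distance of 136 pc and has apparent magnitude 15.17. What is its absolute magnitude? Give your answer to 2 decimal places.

9.50

M = m − 5 log₁₀(d/10 pc) = 15.17 − 5 log₁₀(136/10)
  = 15.17 − 5 × 1.134 = 15.17 − 5.67 = 9.50.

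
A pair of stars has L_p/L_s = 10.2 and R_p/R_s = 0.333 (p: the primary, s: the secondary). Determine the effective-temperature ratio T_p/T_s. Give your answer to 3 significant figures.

3.10

L ∝ R²T⁴ gives T ∝ (L/R²)^(1/4), so
T_p/T_s = (10.2 / 0.333²)^(1/4) = (91.98)^(1/4) = 3.097.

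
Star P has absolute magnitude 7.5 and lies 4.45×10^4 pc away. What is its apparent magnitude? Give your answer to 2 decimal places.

25.74

m = M + 5 log₁₀(d/10 pc) = 7.5 + 5 log₁₀(4.45×10^4/10)
  = 7.5 + 5 × 3.648 = 7.5 + 18.24 = 25.74.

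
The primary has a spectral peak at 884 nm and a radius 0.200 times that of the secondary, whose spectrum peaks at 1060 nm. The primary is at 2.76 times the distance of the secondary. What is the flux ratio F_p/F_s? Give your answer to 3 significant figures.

0.0109

Wien's law: T_p/T_s = λ_s/λ_p = 1060/884 = 1.199.
L_p/L_s = (R_p/R_s)²(T_p/T_s)⁴ = (0.200)²(1.199)⁴ = 0.08269.
F_p/F_s = (L_p/L_s)/(d_p/d_s)² = 0.08269/(2.76)² = 0.01086.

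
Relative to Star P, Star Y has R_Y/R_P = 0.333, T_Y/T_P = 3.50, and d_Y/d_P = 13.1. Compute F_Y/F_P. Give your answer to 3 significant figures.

0.0970

L_Y/L_P = (R_Y/R_P)²(T_Y/T_P)⁴ = (0.333)² × (3.50)⁴ = 16.64.
F_Y/F_P = (L_Y/L_P)/(d_Y/d_P)² = 16.64 / (13.1)² = 0.09697.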